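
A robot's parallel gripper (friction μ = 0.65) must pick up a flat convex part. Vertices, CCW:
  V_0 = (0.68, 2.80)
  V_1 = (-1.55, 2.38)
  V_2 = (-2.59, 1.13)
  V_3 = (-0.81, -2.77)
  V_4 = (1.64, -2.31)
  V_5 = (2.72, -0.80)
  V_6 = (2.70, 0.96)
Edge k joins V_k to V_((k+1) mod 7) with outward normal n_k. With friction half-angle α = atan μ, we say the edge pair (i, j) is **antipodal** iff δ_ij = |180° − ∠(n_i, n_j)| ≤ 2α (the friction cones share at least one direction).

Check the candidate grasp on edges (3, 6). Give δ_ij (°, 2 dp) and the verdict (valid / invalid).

α = atan 0.65 = 33.02°;  2α = 66.05°
edge 3: e_3 = (+2.45, +0.46);  n_3 = (+0.1845, -0.9828)
edge 6: e_6 = (-2.02, +1.84);  n_6 = (+0.6734, +0.7393)
∠(n_3, n_6) = 127.04°
δ = |180° − 127.04°| = 52.96°
52.96° ≤ 2α = 66.05°  →  valid

δ = 52.96°, valid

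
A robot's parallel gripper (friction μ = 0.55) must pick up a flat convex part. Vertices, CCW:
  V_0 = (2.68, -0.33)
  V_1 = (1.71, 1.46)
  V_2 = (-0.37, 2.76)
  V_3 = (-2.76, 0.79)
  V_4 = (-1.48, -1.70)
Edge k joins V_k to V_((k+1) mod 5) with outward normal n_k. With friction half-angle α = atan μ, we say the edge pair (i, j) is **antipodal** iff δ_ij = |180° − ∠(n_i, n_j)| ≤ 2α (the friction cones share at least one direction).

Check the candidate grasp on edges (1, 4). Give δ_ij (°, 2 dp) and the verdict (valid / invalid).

α = atan 0.55 = 28.81°;  2α = 57.62°
edge 1: e_1 = (-2.08, +1.30);  n_1 = (+0.5300, +0.8480)
edge 4: e_4 = (+4.16, +1.37);  n_4 = (+0.3128, -0.9498)
∠(n_1, n_4) = 129.77°
δ = |180° − 129.77°| = 50.23°
50.23° ≤ 2α = 57.62°  →  valid

δ = 50.23°, valid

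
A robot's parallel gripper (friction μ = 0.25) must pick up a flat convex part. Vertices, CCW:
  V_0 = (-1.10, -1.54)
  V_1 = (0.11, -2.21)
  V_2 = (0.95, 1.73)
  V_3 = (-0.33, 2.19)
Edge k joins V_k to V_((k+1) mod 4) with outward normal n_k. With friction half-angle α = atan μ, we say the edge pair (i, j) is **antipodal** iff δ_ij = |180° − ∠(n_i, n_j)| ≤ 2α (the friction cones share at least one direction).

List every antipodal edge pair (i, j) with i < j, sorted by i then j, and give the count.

α = atan 0.25 = 14.04°;  2α = 28.07°
n_0 = (-0.4844, -0.8748)
n_1 = (+0.9780, -0.2085)
n_2 = (+0.3382, +0.9411)
n_3 = (-0.9794, +0.2022)
  (0,1): δ = 73.06°  ·
  (0,2): δ = 9.21°  ✓
  (0,3): δ = 107.31°  ·
  (1,2): δ = 97.73°  ·
  (1,3): δ = 0.37°  ✓
  (2,3): δ = 81.90°  ·
antipodal pairs: 2

count = 2; pairs: (0,2), (1,3)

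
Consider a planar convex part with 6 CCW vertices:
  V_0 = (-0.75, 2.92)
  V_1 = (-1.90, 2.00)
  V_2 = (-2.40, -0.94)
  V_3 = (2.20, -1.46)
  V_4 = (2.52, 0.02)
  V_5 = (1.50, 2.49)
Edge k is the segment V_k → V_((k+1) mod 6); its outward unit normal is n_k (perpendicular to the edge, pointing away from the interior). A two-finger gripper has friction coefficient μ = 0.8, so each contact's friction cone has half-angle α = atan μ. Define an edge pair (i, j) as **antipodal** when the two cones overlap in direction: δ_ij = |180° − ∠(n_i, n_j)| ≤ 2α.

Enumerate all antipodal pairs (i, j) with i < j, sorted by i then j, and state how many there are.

count = 7; pairs: (0,2), (0,3), (0,4), (1,3), (1,4), (2,4), (2,5)

α = atan 0.8 = 38.66°;  2α = 77.32°
n_0 = (-0.6247, +0.7809)
n_1 = (-0.9858, +0.1677)
n_2 = (-0.1123, -0.9937)
n_3 = (+0.9774, -0.2113)
n_4 = (+0.9243, +0.3817)
n_5 = (+0.1877, +0.9822)
  (0,1): δ = 138.31°  ·
  (0,2): δ = 45.11°  ✓
  (0,3): δ = 39.14°  ✓
  (0,4): δ = 73.78°  ✓
  (0,5): δ = 130.52°  ·
  (1,2): δ = 86.80°  ·
  (1,3): δ = 2.55°  ✓
  (1,4): δ = 32.09°  ✓
  (1,5): δ = 88.83°  ·
  (2,3): δ = 95.75°  ·
  (2,4): δ = 61.11°  ✓
  (2,5): δ = 4.37°  ✓
  (3,4): δ = 145.36°  ·
  (3,5): δ = 88.62°  ·
  (4,5): δ = 123.26°  ·
antipodal pairs: 7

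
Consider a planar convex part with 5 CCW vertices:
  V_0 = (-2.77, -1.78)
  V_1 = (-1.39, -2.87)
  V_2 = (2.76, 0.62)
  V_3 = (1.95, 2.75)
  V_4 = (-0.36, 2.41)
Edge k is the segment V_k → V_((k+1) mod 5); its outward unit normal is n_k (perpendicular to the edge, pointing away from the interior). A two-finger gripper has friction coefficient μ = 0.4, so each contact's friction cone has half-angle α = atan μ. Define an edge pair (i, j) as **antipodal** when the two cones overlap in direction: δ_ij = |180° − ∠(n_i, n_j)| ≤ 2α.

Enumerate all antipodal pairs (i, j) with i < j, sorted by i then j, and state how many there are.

count = 3; pairs: (0,2), (1,3), (1,4)

α = atan 0.4 = 21.80°;  2α = 43.60°
n_0 = (-0.6198, -0.7847)
n_1 = (+0.6436, -0.7653)
n_2 = (+0.9347, +0.3554)
n_3 = (-0.1456, +0.9893)
n_4 = (-0.8668, +0.4986)
  (0,1): δ = 101.63°  ·
  (0,2): δ = 30.88°  ✓
  (0,3): δ = 46.68°  ·
  (0,4): δ = 98.40°  ·
  (1,2): δ = 109.24°  ·
  (1,3): δ = 31.69°  ✓
  (1,4): δ = 20.03°  ✓
  (2,3): δ = 102.45°  ·
  (2,4): δ = 50.73°  ·
  (3,4): δ = 128.28°  ·
antipodal pairs: 3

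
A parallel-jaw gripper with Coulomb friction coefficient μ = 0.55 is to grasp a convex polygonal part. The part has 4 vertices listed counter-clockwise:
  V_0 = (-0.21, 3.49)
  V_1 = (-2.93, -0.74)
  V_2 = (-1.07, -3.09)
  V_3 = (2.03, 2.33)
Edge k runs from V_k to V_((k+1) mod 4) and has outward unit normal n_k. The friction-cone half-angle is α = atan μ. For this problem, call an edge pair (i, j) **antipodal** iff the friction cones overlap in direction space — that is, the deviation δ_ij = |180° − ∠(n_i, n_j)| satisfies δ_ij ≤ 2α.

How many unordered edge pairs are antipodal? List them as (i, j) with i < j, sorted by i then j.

α = atan 0.55 = 28.81°;  2α = 57.62°
n_0 = (-0.8411, +0.5409)
n_1 = (-0.7841, -0.6206)
n_2 = (+0.8680, -0.4965)
n_3 = (+0.4599, +0.8880)
  (0,1): δ = 108.90°  ·
  (0,2): δ = 2.97°  ✓
  (0,3): δ = 95.36°  ·
  (1,2): δ = 68.13°  ·
  (1,3): δ = 24.26°  ✓
  (2,3): δ = 87.61°  ·
antipodal pairs: 2

count = 2; pairs: (0,2), (1,3)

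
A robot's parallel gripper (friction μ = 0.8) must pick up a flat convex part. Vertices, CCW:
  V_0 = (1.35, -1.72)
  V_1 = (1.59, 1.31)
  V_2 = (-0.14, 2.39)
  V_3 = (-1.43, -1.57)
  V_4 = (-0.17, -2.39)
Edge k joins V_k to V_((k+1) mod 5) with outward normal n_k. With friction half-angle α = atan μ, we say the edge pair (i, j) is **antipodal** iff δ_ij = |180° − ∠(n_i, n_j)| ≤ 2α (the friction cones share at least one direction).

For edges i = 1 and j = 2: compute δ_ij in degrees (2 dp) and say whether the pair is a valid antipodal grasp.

δ = 76.07°, valid

α = atan 0.8 = 38.66°;  2α = 77.32°
edge 1: e_1 = (-1.73, +1.08);  n_1 = (+0.5296, +0.8483)
edge 2: e_2 = (-1.29, -3.96);  n_2 = (-0.9508, +0.3097)
∠(n_1, n_2) = 103.93°
δ = |180° − 103.93°| = 76.07°
76.07° ≤ 2α = 77.32°  →  valid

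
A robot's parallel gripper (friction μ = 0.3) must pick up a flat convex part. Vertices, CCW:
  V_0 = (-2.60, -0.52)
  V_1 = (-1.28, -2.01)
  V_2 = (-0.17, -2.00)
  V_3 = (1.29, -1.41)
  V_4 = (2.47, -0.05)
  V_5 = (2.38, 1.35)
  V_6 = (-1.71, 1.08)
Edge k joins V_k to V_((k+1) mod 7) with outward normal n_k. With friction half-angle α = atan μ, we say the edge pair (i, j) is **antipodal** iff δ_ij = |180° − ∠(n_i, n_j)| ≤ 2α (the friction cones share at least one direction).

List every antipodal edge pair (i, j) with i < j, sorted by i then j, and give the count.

α = atan 0.3 = 16.70°;  2α = 33.40°
n_0 = (-0.7485, -0.6631)
n_1 = (+0.0090, -1.0000)
n_2 = (+0.3747, -0.9272)
n_3 = (+0.7553, -0.6554)
n_4 = (+0.9979, +0.0642)
n_5 = (-0.0659, +0.9978)
n_6 = (-0.8739, +0.4861)
  (0,1): δ = 131.02°  ·
  (0,2): δ = 109.53°  ·
  (0,3): δ = 82.48°  ·
  (0,4): δ = 37.86°  ·
  (0,5): δ = 52.24°  ·
  (0,6): δ = 109.38°  ·
  (1,2): δ = 158.51°  ·
  (1,3): δ = 131.46°  ·
  (1,4): δ = 86.84°  ·
  (1,5): δ = 3.26°  ✓
  (1,6): δ = 60.40°  ·
  (2,3): δ = 152.95°  ·
  (2,4): δ = 108.33°  ·
  (2,5): δ = 18.23°  ✓
  (2,6): δ = 38.91°  ·
  (3,4): δ = 135.38°  ·
  (3,5): δ = 45.28°  ·
  (3,6): δ = 11.86°  ✓
  (4,5): δ = 89.90°  ·
  (4,6): δ = 32.76°  ✓
  (5,6): δ = 122.86°  ·
antipodal pairs: 4

count = 4; pairs: (1,5), (2,5), (3,6), (4,6)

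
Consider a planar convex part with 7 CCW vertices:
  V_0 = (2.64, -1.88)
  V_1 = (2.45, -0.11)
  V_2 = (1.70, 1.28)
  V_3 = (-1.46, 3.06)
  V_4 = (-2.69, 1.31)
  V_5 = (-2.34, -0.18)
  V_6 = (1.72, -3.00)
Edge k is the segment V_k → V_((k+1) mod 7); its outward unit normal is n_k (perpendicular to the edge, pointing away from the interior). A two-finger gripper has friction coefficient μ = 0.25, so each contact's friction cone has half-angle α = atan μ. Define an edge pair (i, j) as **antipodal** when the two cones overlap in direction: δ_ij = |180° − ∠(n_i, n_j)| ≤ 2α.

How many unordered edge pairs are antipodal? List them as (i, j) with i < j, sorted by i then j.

α = atan 0.25 = 14.04°;  2α = 28.07°
n_0 = (+0.9943, +0.1067)
n_1 = (+0.8801, +0.4749)
n_2 = (+0.4908, +0.8713)
n_3 = (-0.8181, +0.5750)
n_4 = (-0.9735, -0.2287)
n_5 = (-0.5705, -0.8213)
n_6 = (+0.7727, -0.6347)
  (0,1): δ = 157.78°  ·
  (0,2): δ = 125.52°  ·
  (0,3): δ = 41.23°  ·
  (0,4): δ = 7.09°  ✓
  (0,5): δ = 49.09°  ·
  (0,6): δ = 134.47°  ·
  (1,2): δ = 147.74°  ·
  (1,3): δ = 63.45°  ·
  (1,4): δ = 15.13°  ✓
  (1,5): δ = 26.87°  ✓
  (1,6): δ = 112.25°  ·
  (2,3): δ = 95.71°  ·
  (2,4): δ = 47.39°  ·
  (2,5): δ = 5.39°  ✓
  (2,6): δ = 79.99°  ·
  (3,4): δ = 131.68°  ·
  (3,5): δ = 89.68°  ·
  (3,6): δ = 4.30°  ✓
  (4,5): δ = 138.00°  ·
  (4,6): δ = 52.62°  ·
  (5,6): δ = 94.62°  ·
antipodal pairs: 5

count = 5; pairs: (0,4), (1,4), (1,5), (2,5), (3,6)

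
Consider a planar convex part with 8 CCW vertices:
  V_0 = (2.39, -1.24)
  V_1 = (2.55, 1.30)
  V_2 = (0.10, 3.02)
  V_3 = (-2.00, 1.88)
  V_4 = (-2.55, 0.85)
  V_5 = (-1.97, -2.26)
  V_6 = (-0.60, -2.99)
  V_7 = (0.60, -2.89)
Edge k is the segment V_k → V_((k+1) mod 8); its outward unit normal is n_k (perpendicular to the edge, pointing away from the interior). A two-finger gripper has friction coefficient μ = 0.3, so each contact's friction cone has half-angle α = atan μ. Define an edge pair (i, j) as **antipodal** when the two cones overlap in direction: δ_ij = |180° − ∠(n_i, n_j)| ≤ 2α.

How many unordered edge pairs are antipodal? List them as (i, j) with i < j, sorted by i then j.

α = atan 0.3 = 16.70°;  2α = 33.40°
n_0 = (+0.9980, -0.0629)
n_1 = (+0.5746, +0.8184)
n_2 = (-0.4771, +0.8789)
n_3 = (-0.8821, +0.4710)
n_4 = (-0.9831, -0.1833)
n_5 = (-0.4703, -0.8825)
n_6 = (+0.0830, -0.9965)
n_7 = (+0.6778, -0.7353)
  (0,1): δ = 121.47°  ·
  (0,2): δ = 57.90°  ·
  (0,3): δ = 24.50°  ✓
  (0,4): δ = 14.17°  ✓
  (0,5): δ = 65.55°  ·
  (0,6): δ = 98.37°  ·
  (0,7): δ = 136.27°  ·
  (1,2): δ = 116.43°  ·
  (1,3): δ = 83.03°  ·
  (1,4): δ = 44.37°  ·
  (1,5): δ = 7.02°  ✓
  (1,6): δ = 39.83°  ·
  (1,7): δ = 77.74°  ·
  (2,3): δ = 146.60°  ·
  (2,4): δ = 107.93°  ·
  (2,5): δ = 56.55°  ·
  (2,6): δ = 23.73°  ✓
  (2,7): δ = 14.17°  ✓
  (3,4): δ = 141.33°  ·
  (3,5): δ = 89.95°  ·
  (3,6): δ = 57.14°  ·
  (3,7): δ = 19.23°  ✓
  (4,5): δ = 128.61°  ·
  (4,6): δ = 95.80°  ·
  (4,7): δ = 57.89°  ·
  (5,6): δ = 147.19°  ·
  (5,7): δ = 109.28°  ·
  (6,7): δ = 142.09°  ·
antipodal pairs: 6

count = 6; pairs: (0,3), (0,4), (1,5), (2,6), (2,7), (3,7)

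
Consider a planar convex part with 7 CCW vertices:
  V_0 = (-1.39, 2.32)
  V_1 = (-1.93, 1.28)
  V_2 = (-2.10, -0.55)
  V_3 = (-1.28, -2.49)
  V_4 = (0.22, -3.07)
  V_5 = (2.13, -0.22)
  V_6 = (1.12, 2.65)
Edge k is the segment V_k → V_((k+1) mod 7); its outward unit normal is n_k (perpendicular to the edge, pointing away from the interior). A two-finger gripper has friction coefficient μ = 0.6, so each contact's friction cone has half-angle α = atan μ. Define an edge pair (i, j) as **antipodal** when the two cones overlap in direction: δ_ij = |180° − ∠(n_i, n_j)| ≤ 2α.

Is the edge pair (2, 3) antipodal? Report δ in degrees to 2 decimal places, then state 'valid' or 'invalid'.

δ = 134.05°, invalid

α = atan 0.6 = 30.96°;  2α = 61.93°
edge 2: e_2 = (+0.82, -1.94);  n_2 = (-0.9211, -0.3893)
edge 3: e_3 = (+1.50, -0.58);  n_3 = (-0.3606, -0.9327)
∠(n_2, n_3) = 45.95°
δ = |180° − 45.95°| = 134.05°
134.05° > 2α = 61.93°  →  invalid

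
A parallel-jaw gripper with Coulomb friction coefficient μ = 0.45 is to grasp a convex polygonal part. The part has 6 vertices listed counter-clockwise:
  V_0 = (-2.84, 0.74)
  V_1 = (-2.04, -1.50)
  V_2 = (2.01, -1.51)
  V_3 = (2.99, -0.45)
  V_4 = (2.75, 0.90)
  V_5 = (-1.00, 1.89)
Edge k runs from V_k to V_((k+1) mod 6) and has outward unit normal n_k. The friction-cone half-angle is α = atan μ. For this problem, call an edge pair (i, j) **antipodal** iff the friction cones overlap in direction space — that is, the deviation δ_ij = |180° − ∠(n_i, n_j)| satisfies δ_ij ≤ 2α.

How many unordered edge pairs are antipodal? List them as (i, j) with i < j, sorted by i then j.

α = atan 0.45 = 24.23°;  2α = 48.46°
n_0 = (-0.9417, -0.3363)
n_1 = (-0.0025, -1.0000)
n_2 = (+0.7343, -0.6789)
n_3 = (+0.9846, +0.1750)
n_4 = (+0.2553, +0.9669)
n_5 = (-0.5300, +0.8480)
  (0,1): δ = 109.80°  ·
  (0,2): δ = 62.41°  ·
  (0,3): δ = 9.57°  ✓
  (0,4): δ = 55.56°  ·
  (0,5): δ = 102.35°  ·
  (1,2): δ = 132.61°  ·
  (1,3): δ = 79.78°  ·
  (1,4): δ = 14.65°  ✓
  (1,5): δ = 32.15°  ✓
  (2,3): δ = 127.17°  ·
  (2,4): δ = 62.03°  ·
  (2,5): δ = 15.24°  ✓
  (3,4): δ = 114.87°  ·
  (3,5): δ = 68.08°  ·
  (4,5): δ = 133.21°  ·
antipodal pairs: 4

count = 4; pairs: (0,3), (1,4), (1,5), (2,5)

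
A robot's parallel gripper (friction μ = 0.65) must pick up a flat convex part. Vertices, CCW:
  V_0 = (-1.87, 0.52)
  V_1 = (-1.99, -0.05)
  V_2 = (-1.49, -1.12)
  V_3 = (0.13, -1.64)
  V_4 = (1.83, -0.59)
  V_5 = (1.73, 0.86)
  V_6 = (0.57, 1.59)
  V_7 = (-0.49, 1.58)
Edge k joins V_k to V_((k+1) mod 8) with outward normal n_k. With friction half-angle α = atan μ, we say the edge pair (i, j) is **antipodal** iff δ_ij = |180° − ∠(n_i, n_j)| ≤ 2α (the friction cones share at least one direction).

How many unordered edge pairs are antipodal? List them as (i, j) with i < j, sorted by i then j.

α = atan 0.65 = 33.02°;  2α = 66.05°
n_0 = (-0.9785, +0.2060)
n_1 = (-0.9060, -0.4233)
n_2 = (-0.3056, -0.9522)
n_3 = (+0.5255, -0.8508)
n_4 = (+0.9976, +0.0688)
n_5 = (+0.5326, +0.8464)
n_6 = (-0.0094, +1.0000)
n_7 = (-0.6092, +0.7931)
  (0,1): δ = 143.07°  ·
  (0,2): δ = 95.91°  ·
  (0,3): δ = 46.41°  ✓
  (0,4): δ = 15.83°  ✓
  (0,5): δ = 69.71°  ·
  (0,6): δ = 102.43°  ·
  (0,7): δ = 139.42°  ·
  (1,2): δ = 132.84°  ·
  (1,3): δ = 83.34°  ·
  (1,4): δ = 21.10°  ✓
  (1,5): δ = 32.77°  ✓
  (1,6): δ = 65.49°  ✓
  (1,7): δ = 102.48°  ·
  (2,3): δ = 130.50°  ·
  (2,4): δ = 68.26°  ·
  (2,5): δ = 14.39°  ✓
  (2,6): δ = 18.34°  ✓
  (2,7): δ = 55.32°  ✓
  (3,4): δ = 117.76°  ·
  (3,5): δ = 63.88°  ✓
  (3,6): δ = 31.16°  ✓
  (3,7): δ = 5.83°  ✓
  (4,5): δ = 126.13°  ·
  (4,6): δ = 93.40°  ·
  (4,7): δ = 56.42°  ✓
  (5,6): δ = 147.28°  ·
  (5,7): δ = 110.29°  ·
  (6,7): δ = 143.01°  ·
antipodal pairs: 12

count = 12; pairs: (0,3), (0,4), (1,4), (1,5), (1,6), (2,5), (2,6), (2,7), (3,5), (3,6), (3,7), (4,7)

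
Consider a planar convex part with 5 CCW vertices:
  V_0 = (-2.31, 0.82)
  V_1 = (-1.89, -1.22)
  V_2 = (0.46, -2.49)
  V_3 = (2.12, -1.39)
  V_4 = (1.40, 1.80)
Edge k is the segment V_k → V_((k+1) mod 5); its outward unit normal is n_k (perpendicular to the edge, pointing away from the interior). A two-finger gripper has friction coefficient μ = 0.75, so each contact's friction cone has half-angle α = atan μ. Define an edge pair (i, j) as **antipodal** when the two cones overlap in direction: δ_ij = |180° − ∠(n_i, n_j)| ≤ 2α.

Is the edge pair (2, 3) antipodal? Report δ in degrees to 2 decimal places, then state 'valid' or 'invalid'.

α = atan 0.75 = 36.87°;  2α = 73.74°
edge 2: e_2 = (+1.66, +1.10);  n_2 = (+0.5524, -0.8336)
edge 3: e_3 = (-0.72, +3.19);  n_3 = (+0.9755, +0.2202)
∠(n_2, n_3) = 69.19°
δ = |180° − 69.19°| = 110.81°
110.81° > 2α = 73.74°  →  invalid

δ = 110.81°, invalid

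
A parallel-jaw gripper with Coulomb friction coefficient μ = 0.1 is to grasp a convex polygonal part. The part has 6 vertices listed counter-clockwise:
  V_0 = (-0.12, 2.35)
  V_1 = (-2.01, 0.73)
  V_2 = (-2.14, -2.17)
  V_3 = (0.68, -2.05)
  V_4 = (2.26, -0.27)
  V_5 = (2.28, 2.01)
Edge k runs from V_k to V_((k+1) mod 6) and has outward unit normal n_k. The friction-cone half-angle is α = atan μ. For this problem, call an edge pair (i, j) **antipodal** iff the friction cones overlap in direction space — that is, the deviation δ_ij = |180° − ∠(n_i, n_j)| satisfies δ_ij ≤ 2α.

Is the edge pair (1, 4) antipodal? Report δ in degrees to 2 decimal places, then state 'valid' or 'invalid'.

δ = 2.06°, valid

α = atan 0.1 = 5.71°;  2α = 11.42°
edge 1: e_1 = (-0.13, -2.90);  n_1 = (-0.9990, +0.0448)
edge 4: e_4 = (+0.02, +2.28);  n_4 = (+1.0000, -0.0088)
∠(n_1, n_4) = 177.94°
δ = |180° − 177.94°| = 2.06°
2.06° ≤ 2α = 11.42°  →  valid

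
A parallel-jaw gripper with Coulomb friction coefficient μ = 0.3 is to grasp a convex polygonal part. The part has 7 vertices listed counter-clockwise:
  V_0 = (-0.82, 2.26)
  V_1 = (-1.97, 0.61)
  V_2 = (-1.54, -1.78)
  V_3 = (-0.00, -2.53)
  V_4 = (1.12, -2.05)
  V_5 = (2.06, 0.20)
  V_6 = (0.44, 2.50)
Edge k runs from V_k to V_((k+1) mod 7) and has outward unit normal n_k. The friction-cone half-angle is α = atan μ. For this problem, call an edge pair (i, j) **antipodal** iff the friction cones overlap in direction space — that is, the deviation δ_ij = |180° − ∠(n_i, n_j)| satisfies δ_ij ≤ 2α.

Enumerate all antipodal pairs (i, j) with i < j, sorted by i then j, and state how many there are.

α = atan 0.3 = 16.70°;  2α = 33.40°
n_0 = (-0.8204, +0.5718)
n_1 = (-0.9842, -0.1771)
n_2 = (-0.4378, -0.8990)
n_3 = (+0.3939, -0.9191)
n_4 = (+0.9227, -0.3855)
n_5 = (+0.8176, +0.5758)
n_6 = (-0.1871, +0.9823)
  (0,1): δ = 134.93°  ·
  (0,2): δ = 81.09°  ·
  (0,3): δ = 31.93°  ✓
  (0,4): δ = 12.20°  ✓
  (0,5): δ = 70.03°  ·
  (0,6): δ = 135.66°  ·
  (1,2): δ = 126.17°  ·
  (1,3): δ = 77.00°  ·
  (1,4): δ = 32.87°  ✓
  (1,5): δ = 24.96°  ✓
  (1,6): δ = 90.58°  ·
  (2,3): δ = 130.83°  ·
  (2,4): δ = 86.71°  ·
  (2,5): δ = 28.87°  ✓
  (2,6): δ = 36.75°  ·
  (3,4): δ = 135.87°  ·
  (3,5): δ = 78.04°  ·
  (3,6): δ = 12.41°  ✓
  (4,5): δ = 122.17°  ·
  (4,6): δ = 56.54°  ·
  (5,6): δ = 114.37°  ·
antipodal pairs: 6

count = 6; pairs: (0,3), (0,4), (1,4), (1,5), (2,5), (3,6)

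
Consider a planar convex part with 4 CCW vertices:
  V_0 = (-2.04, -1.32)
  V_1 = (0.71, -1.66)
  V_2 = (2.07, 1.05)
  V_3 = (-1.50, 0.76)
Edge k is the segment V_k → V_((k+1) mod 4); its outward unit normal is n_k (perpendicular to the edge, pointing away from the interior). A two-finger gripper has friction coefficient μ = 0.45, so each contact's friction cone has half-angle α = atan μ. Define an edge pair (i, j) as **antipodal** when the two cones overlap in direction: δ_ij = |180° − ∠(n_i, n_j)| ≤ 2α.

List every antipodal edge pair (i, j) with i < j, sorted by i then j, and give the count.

count = 2; pairs: (0,2), (1,3)

α = atan 0.45 = 24.23°;  2α = 48.46°
n_0 = (-0.1227, -0.9924)
n_1 = (+0.8938, -0.4485)
n_2 = (-0.0810, +0.9967)
n_3 = (-0.9679, +0.2513)
  (0,1): δ = 109.60°  ·
  (0,2): δ = 11.69°  ✓
  (0,3): δ = 82.49°  ·
  (1,2): δ = 58.71°  ·
  (1,3): δ = 12.10°  ✓
  (2,3): δ = 109.20°  ·
antipodal pairs: 2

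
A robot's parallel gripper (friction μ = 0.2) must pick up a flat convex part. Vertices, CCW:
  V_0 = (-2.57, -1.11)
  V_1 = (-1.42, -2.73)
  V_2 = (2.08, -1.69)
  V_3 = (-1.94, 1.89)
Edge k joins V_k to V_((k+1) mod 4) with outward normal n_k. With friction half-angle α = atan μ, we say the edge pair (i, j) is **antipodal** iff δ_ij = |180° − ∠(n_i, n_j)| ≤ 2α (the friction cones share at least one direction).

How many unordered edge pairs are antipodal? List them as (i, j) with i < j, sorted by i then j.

count = 1; pairs: (0,2)

α = atan 0.2 = 11.31°;  2α = 22.62°
n_0 = (-0.8154, -0.5789)
n_1 = (+0.2848, -0.9586)
n_2 = (+0.6651, +0.7468)
n_3 = (-0.9787, +0.2055)
  (0,1): δ = 108.82°  ·
  (0,2): δ = 12.94°  ✓
  (0,3): δ = 132.77°  ·
  (1,2): δ = 58.24°  ·
  (1,3): δ = 61.59°  ·
  (2,3): δ = 60.17°  ·
antipodal pairs: 1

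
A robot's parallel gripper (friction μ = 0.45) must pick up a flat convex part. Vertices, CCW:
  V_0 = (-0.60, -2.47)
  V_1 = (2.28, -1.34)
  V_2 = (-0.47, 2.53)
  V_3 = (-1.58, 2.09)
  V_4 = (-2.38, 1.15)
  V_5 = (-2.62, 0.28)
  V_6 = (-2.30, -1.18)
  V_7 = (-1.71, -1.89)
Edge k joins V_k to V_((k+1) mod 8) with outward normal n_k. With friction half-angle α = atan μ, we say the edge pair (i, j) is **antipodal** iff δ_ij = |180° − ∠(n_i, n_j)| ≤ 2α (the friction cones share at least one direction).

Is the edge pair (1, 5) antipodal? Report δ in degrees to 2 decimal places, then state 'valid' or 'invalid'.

δ = 23.03°, valid

α = atan 0.45 = 24.23°;  2α = 48.46°
edge 1: e_1 = (-2.75, +3.87);  n_1 = (+0.8152, +0.5792)
edge 5: e_5 = (+0.32, -1.46);  n_5 = (-0.9768, -0.2141)
∠(n_1, n_5) = 156.97°
δ = |180° − 156.97°| = 23.03°
23.03° ≤ 2α = 48.46°  →  valid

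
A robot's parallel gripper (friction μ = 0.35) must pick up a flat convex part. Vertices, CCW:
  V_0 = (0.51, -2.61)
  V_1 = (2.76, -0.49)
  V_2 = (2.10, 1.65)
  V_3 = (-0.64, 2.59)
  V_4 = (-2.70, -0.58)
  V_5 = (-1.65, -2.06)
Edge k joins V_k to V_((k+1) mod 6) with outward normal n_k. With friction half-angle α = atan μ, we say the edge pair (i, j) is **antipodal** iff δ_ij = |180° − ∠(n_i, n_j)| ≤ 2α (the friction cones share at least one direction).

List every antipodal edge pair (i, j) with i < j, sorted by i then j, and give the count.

α = atan 0.35 = 19.29°;  2α = 38.58°
n_0 = (+0.6858, -0.7278)
n_1 = (+0.9556, +0.2947)
n_2 = (+0.3245, +0.9459)
n_3 = (-0.8385, +0.5449)
n_4 = (-0.8156, -0.5786)
n_5 = (-0.2468, -0.9691)
  (0,1): δ = 116.16°  ·
  (0,2): δ = 62.23°  ·
  (0,3): δ = 13.69°  ✓
  (0,4): δ = 82.06°  ·
  (0,5): δ = 122.42°  ·
  (1,2): δ = 126.08°  ·
  (1,3): δ = 50.16°  ·
  (1,4): δ = 18.21°  ✓
  (1,5): δ = 58.57°  ·
  (2,3): δ = 104.08°  ·
  (2,4): δ = 35.71°  ✓
  (2,5): δ = 4.65°  ✓
  (3,4): δ = 111.63°  ·
  (3,5): δ = 71.27°  ·
  (4,5): δ = 139.64°  ·
antipodal pairs: 4

count = 4; pairs: (0,3), (1,4), (2,4), (2,5)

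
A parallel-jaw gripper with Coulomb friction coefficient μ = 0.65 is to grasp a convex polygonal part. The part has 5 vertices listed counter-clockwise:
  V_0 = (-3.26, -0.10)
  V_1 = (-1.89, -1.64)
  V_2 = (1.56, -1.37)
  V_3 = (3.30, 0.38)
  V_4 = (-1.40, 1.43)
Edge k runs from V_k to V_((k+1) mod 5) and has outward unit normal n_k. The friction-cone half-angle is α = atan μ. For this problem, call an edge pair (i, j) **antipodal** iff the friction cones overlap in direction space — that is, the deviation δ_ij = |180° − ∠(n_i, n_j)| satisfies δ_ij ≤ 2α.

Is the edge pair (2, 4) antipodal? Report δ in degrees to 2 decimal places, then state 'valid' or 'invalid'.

α = atan 0.65 = 33.02°;  2α = 66.05°
edge 2: e_2 = (+1.74, +1.75);  n_2 = (+0.7091, -0.7051)
edge 4: e_4 = (-1.86, -1.53);  n_4 = (-0.6353, +0.7723)
∠(n_2, n_4) = 174.28°
δ = |180° − 174.28°| = 5.72°
5.72° ≤ 2α = 66.05°  →  valid

δ = 5.72°, valid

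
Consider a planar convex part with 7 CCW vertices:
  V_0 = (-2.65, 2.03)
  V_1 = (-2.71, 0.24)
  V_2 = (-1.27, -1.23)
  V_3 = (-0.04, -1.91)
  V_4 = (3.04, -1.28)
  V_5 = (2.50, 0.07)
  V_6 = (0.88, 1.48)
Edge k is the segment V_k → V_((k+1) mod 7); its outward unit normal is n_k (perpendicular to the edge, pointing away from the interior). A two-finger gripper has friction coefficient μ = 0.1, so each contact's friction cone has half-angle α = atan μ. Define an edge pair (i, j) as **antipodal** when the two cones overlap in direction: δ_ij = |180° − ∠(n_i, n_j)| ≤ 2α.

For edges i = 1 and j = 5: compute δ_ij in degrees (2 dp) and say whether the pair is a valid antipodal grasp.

α = atan 0.1 = 5.71°;  2α = 11.42°
edge 1: e_1 = (+1.44, -1.47);  n_1 = (-0.7144, -0.6998)
edge 5: e_5 = (-1.62, +1.41);  n_5 = (+0.6565, +0.7543)
∠(n_1, n_5) = 175.44°
δ = |180° − 175.44°| = 4.56°
4.56° ≤ 2α = 11.42°  →  valid

δ = 4.56°, valid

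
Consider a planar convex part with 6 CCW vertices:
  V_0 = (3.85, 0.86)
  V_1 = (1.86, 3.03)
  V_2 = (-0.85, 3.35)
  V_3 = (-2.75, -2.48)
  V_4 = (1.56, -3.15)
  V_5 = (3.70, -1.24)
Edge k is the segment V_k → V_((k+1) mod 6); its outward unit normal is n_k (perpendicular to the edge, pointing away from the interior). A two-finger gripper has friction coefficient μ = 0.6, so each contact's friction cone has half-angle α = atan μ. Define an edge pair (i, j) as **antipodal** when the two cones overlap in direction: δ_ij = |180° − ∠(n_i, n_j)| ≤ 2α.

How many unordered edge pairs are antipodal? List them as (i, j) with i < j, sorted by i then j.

count = 6; pairs: (0,2), (0,3), (1,3), (1,4), (2,4), (2,5)

α = atan 0.6 = 30.96°;  2α = 61.93°
n_0 = (+0.7370, +0.6759)
n_1 = (+0.1173, +0.9931)
n_2 = (-0.9508, +0.3099)
n_3 = (-0.1536, -0.9881)
n_4 = (+0.6659, -0.7461)
n_5 = (+0.9975, -0.0712)
  (0,1): δ = 139.26°  ·
  (0,2): δ = 60.57°  ✓
  (0,3): δ = 38.64°  ✓
  (0,4): δ = 89.23°  ·
  (0,5): δ = 133.39°  ·
  (1,2): δ = 101.32°  ·
  (1,3): δ = 2.10°  ✓
  (1,4): δ = 48.48°  ✓
  (1,5): δ = 92.65°  ·
  (2,3): δ = 80.79°  ·
  (2,4): δ = 30.20°  ✓
  (2,5): δ = 13.97°  ✓
  (3,4): δ = 129.41°  ·
  (3,5): δ = 85.25°  ·
  (4,5): δ = 135.84°  ·
antipodal pairs: 6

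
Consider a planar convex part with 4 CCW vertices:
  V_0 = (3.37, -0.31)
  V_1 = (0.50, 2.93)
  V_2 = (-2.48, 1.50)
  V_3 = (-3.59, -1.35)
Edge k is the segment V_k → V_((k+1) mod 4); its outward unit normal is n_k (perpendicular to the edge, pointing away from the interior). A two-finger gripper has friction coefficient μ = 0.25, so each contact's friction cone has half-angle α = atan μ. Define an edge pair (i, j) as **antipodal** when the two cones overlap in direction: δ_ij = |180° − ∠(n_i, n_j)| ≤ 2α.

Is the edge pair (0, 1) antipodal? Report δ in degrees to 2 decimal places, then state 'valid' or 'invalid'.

α = atan 0.25 = 14.04°;  2α = 28.07°
edge 0: e_0 = (-2.87, +3.24);  n_0 = (+0.7486, +0.6631)
edge 1: e_1 = (-2.98, -1.43);  n_1 = (-0.4326, +0.9016)
∠(n_0, n_1) = 74.10°
δ = |180° − 74.10°| = 105.90°
105.90° > 2α = 28.07°  →  invalid

δ = 105.90°, invalid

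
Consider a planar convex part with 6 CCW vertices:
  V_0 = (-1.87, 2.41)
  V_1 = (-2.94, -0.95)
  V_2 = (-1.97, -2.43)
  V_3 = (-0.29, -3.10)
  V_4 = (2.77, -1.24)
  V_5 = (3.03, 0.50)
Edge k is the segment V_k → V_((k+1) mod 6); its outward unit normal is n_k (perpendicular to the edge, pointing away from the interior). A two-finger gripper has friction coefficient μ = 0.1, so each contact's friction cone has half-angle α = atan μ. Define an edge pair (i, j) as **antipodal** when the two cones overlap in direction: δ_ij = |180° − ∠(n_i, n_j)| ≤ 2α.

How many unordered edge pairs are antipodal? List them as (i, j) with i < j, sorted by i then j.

count = 2; pairs: (0,4), (2,5)

α = atan 0.1 = 5.71°;  2α = 11.42°
n_0 = (-0.9529, +0.3034)
n_1 = (-0.8364, -0.5482)
n_2 = (-0.3704, -0.9289)
n_3 = (+0.5194, -0.8545)
n_4 = (+0.9890, -0.1478)
n_5 = (+0.3632, +0.9317)
  (0,1): δ = 129.09°  ·
  (0,2): δ = 94.08°  ·
  (0,3): δ = 41.04°  ·
  (0,4): δ = 9.17°  ✓
  (0,5): δ = 86.37°  ·
  (1,2): δ = 144.98°  ·
  (1,3): δ = 91.95°  ·
  (1,4): δ = 41.74°  ·
  (1,5): δ = 35.46°  ·
  (2,3): δ = 126.96°  ·
  (2,4): δ = 76.76°  ·
  (2,5): δ = 0.45°  ✓
  (3,4): δ = 129.79°  ·
  (3,5): δ = 52.59°  ·
  (4,5): δ = 102.80°  ·
antipodal pairs: 2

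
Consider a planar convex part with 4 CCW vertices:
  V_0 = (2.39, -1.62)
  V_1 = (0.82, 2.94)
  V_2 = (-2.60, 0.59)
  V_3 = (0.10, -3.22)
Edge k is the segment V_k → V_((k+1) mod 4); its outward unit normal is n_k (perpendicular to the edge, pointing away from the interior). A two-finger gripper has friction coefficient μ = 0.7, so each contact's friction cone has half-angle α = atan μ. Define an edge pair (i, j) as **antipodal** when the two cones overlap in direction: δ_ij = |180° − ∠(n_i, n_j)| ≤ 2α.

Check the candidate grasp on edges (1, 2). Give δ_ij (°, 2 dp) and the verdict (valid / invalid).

δ = 89.17°, invalid

α = atan 0.7 = 34.99°;  2α = 69.98°
edge 1: e_1 = (-3.42, -2.35);  n_1 = (-0.5663, +0.8242)
edge 2: e_2 = (+2.70, -3.81);  n_2 = (-0.8159, -0.5782)
∠(n_1, n_2) = 90.83°
δ = |180° − 90.83°| = 89.17°
89.17° > 2α = 69.98°  →  invalid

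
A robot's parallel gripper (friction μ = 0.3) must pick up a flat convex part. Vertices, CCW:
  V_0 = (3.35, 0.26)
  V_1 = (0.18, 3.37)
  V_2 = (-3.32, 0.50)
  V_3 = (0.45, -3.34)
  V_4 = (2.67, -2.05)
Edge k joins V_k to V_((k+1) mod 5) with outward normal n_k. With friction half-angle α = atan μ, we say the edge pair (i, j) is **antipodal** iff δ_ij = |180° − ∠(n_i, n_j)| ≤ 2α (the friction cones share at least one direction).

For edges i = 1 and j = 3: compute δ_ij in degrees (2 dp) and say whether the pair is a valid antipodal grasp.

δ = 9.19°, valid

α = atan 0.3 = 16.70°;  2α = 33.40°
edge 1: e_1 = (-3.50, -2.87);  n_1 = (-0.6341, +0.7733)
edge 3: e_3 = (+2.22, +1.29);  n_3 = (+0.5024, -0.8646)
∠(n_1, n_3) = 170.81°
δ = |180° − 170.81°| = 9.19°
9.19° ≤ 2α = 33.40°  →  valid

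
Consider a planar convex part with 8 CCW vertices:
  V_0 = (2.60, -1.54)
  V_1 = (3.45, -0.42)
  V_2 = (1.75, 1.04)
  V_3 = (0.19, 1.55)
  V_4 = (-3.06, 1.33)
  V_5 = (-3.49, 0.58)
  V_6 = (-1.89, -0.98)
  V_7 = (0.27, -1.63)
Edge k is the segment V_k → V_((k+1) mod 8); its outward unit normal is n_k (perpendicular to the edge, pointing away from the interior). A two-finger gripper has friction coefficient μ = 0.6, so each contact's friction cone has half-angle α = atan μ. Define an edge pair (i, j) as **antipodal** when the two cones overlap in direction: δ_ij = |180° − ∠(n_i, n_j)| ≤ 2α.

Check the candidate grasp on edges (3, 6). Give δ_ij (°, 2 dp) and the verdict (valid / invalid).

α = atan 0.6 = 30.96°;  2α = 61.93°
edge 3: e_3 = (-3.25, -0.22);  n_3 = (-0.0675, +0.9977)
edge 6: e_6 = (+2.16, -0.65);  n_6 = (-0.2882, -0.9576)
∠(n_3, n_6) = 159.38°
δ = |180° − 159.38°| = 20.62°
20.62° ≤ 2α = 61.93°  →  valid

δ = 20.62°, valid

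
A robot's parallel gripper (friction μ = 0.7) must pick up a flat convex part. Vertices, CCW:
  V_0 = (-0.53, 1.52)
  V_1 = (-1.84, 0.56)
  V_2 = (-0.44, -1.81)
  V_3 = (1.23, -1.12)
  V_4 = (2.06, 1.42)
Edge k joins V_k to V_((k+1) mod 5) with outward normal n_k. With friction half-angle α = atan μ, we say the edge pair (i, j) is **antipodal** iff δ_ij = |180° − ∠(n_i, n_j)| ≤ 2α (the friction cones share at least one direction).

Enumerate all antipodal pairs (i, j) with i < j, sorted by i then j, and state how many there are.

count = 5; pairs: (0,2), (0,3), (1,3), (1,4), (2,4)

α = atan 0.7 = 34.99°;  2α = 69.98°
n_0 = (-0.5911, +0.8066)
n_1 = (-0.8610, -0.5086)
n_2 = (+0.3819, -0.9242)
n_3 = (+0.9505, -0.3106)
n_4 = (+0.0386, +0.9993)
  (0,1): δ = 95.66°  ·
  (0,2): δ = 13.79°  ✓
  (0,3): δ = 35.67°  ✓
  (0,4): δ = 141.55°  ·
  (1,2): δ = 98.12°  ·
  (1,3): δ = 48.67°  ✓
  (1,4): δ = 57.22°  ✓
  (2,3): δ = 130.55°  ·
  (2,4): δ = 24.66°  ✓
  (3,4): δ = 74.12°  ·
antipodal pairs: 5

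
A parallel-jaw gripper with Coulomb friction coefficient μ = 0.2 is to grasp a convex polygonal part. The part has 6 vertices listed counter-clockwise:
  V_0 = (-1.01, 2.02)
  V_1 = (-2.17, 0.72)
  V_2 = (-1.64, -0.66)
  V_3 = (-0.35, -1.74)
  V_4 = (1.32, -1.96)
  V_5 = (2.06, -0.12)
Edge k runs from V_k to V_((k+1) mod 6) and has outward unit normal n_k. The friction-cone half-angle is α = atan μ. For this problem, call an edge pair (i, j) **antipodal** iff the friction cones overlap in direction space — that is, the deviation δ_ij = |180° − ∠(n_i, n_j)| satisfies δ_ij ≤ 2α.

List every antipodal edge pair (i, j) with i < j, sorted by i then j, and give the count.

count = 2; pairs: (0,4), (2,5)

α = atan 0.2 = 11.31°;  2α = 22.62°
n_0 = (-0.7461, +0.6658)
n_1 = (-0.9335, -0.3585)
n_2 = (-0.6419, -0.7668)
n_3 = (-0.1306, -0.9914)
n_4 = (+0.9278, -0.3731)
n_5 = (+0.5718, +0.8204)
  (0,1): δ = 117.25°  ·
  (0,2): δ = 88.19°  ·
  (0,3): δ = 55.76°  ·
  (0,4): δ = 19.83°  ✓
  (0,5): δ = 96.86°  ·
  (1,2): δ = 150.95°  ·
  (1,3): δ = 118.51°  ·
  (1,4): δ = 42.92°  ·
  (1,5): δ = 34.11°  ·
  (2,3): δ = 147.57°  ·
  (2,4): δ = 71.97°  ·
  (2,5): δ = 5.06°  ✓
  (3,4): δ = 104.40°  ·
  (3,5): δ = 27.37°  ·
  (4,5): δ = 102.97°  ·
antipodal pairs: 2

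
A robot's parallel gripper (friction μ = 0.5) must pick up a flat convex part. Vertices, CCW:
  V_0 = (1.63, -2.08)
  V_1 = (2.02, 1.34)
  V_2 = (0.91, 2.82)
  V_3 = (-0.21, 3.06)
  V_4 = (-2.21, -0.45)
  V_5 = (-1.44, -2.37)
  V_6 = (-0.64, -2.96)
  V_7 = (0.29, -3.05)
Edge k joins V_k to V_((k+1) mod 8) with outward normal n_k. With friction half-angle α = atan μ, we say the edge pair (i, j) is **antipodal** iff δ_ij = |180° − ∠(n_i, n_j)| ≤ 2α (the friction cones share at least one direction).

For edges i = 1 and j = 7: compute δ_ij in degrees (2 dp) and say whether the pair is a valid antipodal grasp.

α = atan 0.5 = 26.57°;  2α = 53.13°
edge 1: e_1 = (-1.11, +1.48);  n_1 = (+0.8000, +0.6000)
edge 7: e_7 = (+1.34, +0.97);  n_7 = (+0.5864, -0.8100)
∠(n_1, n_7) = 90.97°
δ = |180° − 90.97°| = 89.03°
89.03° > 2α = 53.13°  →  invalid

δ = 89.03°, invalid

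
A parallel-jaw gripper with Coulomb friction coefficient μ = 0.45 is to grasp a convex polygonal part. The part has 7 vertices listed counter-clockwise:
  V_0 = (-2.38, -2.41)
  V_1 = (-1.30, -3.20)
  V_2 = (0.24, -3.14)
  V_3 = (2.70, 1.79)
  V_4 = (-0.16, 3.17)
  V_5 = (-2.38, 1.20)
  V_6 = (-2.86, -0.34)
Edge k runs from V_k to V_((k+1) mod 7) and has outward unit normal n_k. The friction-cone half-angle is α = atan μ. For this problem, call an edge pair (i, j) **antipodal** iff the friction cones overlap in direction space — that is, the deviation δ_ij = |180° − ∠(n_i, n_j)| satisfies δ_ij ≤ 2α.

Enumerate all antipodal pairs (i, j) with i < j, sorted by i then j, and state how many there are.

count = 6; pairs: (0,3), (1,3), (1,4), (2,4), (2,5), (2,6)

α = atan 0.45 = 24.23°;  2α = 48.46°
n_0 = (-0.5904, -0.8071)
n_1 = (+0.0389, -0.9992)
n_2 = (+0.8948, -0.4465)
n_3 = (+0.4346, +0.9006)
n_4 = (-0.6637, +0.7480)
n_5 = (-0.9547, +0.2976)
n_6 = (-0.9742, -0.2259)
  (0,1): δ = 141.58°  ·
  (0,2): δ = 80.33°  ·
  (0,3): δ = 10.43°  ✓
  (0,4): δ = 77.77°  ·
  (0,5): δ = 108.87°  ·
  (0,6): δ = 139.24°  ·
  (1,2): δ = 118.75°  ·
  (1,3): δ = 27.99°  ✓
  (1,4): δ = 39.35°  ✓
  (1,5): δ = 70.46°  ·
  (1,6): δ = 100.82°  ·
  (2,3): δ = 89.24°  ·
  (2,4): δ = 21.90°  ✓
  (2,5): δ = 9.21°  ✓
  (2,6): δ = 39.57°  ✓
  (3,4): δ = 112.66°  ·
  (3,5): δ = 81.55°  ·
  (3,6): δ = 51.19°  ·
  (4,5): δ = 148.90°  ·
  (4,6): δ = 118.53°  ·
  (5,6): δ = 149.63°  ·
antipodal pairs: 6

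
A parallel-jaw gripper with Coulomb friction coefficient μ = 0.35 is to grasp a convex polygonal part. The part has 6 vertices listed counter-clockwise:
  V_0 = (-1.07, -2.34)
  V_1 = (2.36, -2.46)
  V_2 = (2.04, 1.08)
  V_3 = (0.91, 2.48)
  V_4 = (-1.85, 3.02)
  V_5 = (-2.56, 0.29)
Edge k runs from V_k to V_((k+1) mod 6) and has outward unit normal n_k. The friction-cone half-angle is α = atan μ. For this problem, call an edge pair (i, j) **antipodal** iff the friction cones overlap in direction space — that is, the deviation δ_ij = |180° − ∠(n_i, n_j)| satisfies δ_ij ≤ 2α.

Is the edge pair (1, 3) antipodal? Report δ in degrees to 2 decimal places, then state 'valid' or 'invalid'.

δ = 106.24°, invalid

α = atan 0.35 = 19.29°;  2α = 38.58°
edge 1: e_1 = (-0.32, +3.54);  n_1 = (+0.9959, +0.0900)
edge 3: e_3 = (-2.76, +0.54);  n_3 = (+0.1920, +0.9814)
∠(n_1, n_3) = 73.76°
δ = |180° − 73.76°| = 106.24°
106.24° > 2α = 38.58°  →  invalid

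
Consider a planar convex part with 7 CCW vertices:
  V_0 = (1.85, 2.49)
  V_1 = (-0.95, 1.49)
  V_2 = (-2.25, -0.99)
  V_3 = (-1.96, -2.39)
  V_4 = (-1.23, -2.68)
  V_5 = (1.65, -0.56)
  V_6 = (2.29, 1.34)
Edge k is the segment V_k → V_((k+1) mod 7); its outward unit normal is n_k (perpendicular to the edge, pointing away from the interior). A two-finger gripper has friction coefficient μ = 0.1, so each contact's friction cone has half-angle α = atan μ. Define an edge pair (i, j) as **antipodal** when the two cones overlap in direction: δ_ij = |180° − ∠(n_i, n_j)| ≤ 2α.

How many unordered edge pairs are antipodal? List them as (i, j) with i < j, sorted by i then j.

α = atan 0.1 = 5.71°;  2α = 11.42°
n_0 = (-0.3363, +0.9417)
n_1 = (-0.8857, +0.4643)
n_2 = (-0.9792, -0.2028)
n_3 = (-0.3692, -0.9294)
n_4 = (+0.5928, -0.8053)
n_5 = (+0.9477, -0.3192)
n_6 = (+0.9340, +0.3573)
  (0,1): δ = 137.32°  ·
  (0,2): δ = 97.95°  ·
  (0,3): δ = 41.32°  ·
  (0,4): δ = 16.70°  ·
  (0,5): δ = 51.73°  ·
  (0,6): δ = 91.28°  ·
  (1,2): δ = 140.63°  ·
  (1,3): δ = 84.00°  ·
  (1,4): δ = 25.98°  ·
  (1,5): δ = 9.05°  ✓
  (1,6): δ = 48.60°  ·
  (2,3): δ = 123.37°  ·
  (2,4): δ = 65.35°  ·
  (2,5): δ = 30.32°  ·
  (2,6): δ = 9.23°  ✓
  (3,4): δ = 121.98°  ·
  (3,5): δ = 86.95°  ·
  (3,6): δ = 47.40°  ·
  (4,5): δ = 144.97°  ·
  (4,6): δ = 105.42°  ·
  (5,6): δ = 140.45°  ·
antipodal pairs: 2

count = 2; pairs: (1,5), (2,6)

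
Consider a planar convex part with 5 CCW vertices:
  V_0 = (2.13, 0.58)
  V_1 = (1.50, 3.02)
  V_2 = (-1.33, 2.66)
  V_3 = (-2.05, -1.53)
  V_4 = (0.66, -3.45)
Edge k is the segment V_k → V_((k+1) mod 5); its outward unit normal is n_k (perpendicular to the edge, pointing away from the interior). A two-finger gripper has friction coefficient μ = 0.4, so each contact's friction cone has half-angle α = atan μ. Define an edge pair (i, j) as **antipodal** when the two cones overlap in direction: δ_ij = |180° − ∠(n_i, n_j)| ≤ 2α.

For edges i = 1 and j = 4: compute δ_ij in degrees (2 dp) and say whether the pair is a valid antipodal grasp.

α = atan 0.4 = 21.80°;  2α = 43.60°
edge 1: e_1 = (-2.83, -0.36);  n_1 = (-0.1262, +0.9920)
edge 4: e_4 = (+1.47, +4.03);  n_4 = (+0.9395, -0.3427)
∠(n_1, n_4) = 117.29°
δ = |180° − 117.29°| = 62.71°
62.71° > 2α = 43.60°  →  invalid

δ = 62.71°, invalid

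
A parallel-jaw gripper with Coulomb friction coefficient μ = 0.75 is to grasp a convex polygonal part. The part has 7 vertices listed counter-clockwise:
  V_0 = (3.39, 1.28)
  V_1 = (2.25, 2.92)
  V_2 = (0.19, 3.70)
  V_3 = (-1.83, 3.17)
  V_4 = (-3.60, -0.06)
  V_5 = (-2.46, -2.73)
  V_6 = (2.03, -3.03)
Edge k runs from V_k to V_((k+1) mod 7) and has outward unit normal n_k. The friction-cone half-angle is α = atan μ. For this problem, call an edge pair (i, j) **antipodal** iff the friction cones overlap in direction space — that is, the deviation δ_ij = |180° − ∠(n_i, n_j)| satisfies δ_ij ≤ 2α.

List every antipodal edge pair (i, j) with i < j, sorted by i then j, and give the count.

count = 10; pairs: (0,3), (0,4), (0,5), (1,4), (1,5), (2,5), (2,6), (3,5), (3,6), (4,6)

α = atan 0.75 = 36.87°;  2α = 73.74°
n_0 = (+0.8211, +0.5708)
n_1 = (+0.3541, +0.9352)
n_2 = (-0.2538, +0.9673)
n_3 = (-0.8770, +0.4806)
n_4 = (-0.9197, -0.3927)
n_5 = (-0.0667, -0.9978)
n_6 = (+0.9536, -0.3009)
  (0,1): δ = 145.54°  ·
  (0,2): δ = 110.10°  ·
  (0,3): δ = 63.53°  ✓
  (0,4): δ = 11.68°  ✓
  (0,5): δ = 51.37°  ✓
  (0,6): δ = 127.68°  ·
  (1,2): δ = 144.56°  ·
  (1,3): δ = 97.98°  ·
  (1,4): δ = 46.14°  ✓
  (1,5): δ = 16.92°  ✓
  (1,6): δ = 93.23°  ·
  (2,3): δ = 133.42°  ·
  (2,4): δ = 81.58°  ·
  (2,5): δ = 18.52°  ✓
  (2,6): δ = 57.79°  ✓
  (3,4): δ = 128.16°  ·
  (3,5): δ = 65.10°  ✓
  (3,6): δ = 11.21°  ✓
  (4,5): δ = 116.94°  ·
  (4,6): δ = 40.63°  ✓
  (5,6): δ = 103.69°  ·
antipodal pairs: 10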